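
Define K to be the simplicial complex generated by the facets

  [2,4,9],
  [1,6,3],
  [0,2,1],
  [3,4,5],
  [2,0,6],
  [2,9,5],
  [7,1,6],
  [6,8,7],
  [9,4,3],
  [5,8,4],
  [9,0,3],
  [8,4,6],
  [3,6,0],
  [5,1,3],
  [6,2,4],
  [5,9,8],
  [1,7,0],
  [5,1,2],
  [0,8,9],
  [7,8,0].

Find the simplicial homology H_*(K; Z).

H_0 = Z,  H_1 = Z ⊕ Z_2,  H_2 = 0.

Fix the vertex order 0 < 1 < 2 < 3 < 4 < 5 < 6 < 7 < 8 < 9 and write every simplex with vertices in increasing order. Then dim K = 2 and the simplices of K are:

  0-simplices (10): [0], [1], [2], [3], [4], [5], [6], [7], [8], [9]
  1-simplices (30): (30 of them)
  2-simplices (20): (20 of them)

giving chain groups C_0 ≅ Z^10, C_1 ≅ Z^30, C_2 ≅ Z^20.

∂_1: C_1 → C_0 maps an edge to its endpoints' difference, ∂[p,q] = q − p.
The 10×30 boundary matrix has rank 9 and Smith normal form diag(1,1,1,1,1,1,1,1,1).

The boundary map ∂_2: C_2 → C_1 sends each 2-simplex [p,q,r] to [q,r] − [p,r] + [p,q]. For instance
  ∂[1,3,6] = [3,6] − [1,6] + [1,3],
  ∂[0,7,8] = [7,8] − [0,8] + [0,7].
This gives a 30×20 integer matrix of rank 20; reducing to Smith normal form yields diagonal entries (1,1,1,1,1,1,1,1,1,1,1,1,1,1,1,1,1,1,1,2).

Computing H_k = (kernel of ∂_k) / (image of ∂_{k+1}):

  H_0: rank C_0 − rank ∂_1 = 10 − 9 = 1, and the invariant factors of ∂_1 are all 1, so H_0 ≅ Z.
  H_1: rank ker ∂_1 − rank ∂_2 = (30 − 9) − 20 = 1, and ∂_2 has invariant factor 2 > 1, so H_1 ≅ Z ⊕ Z_2.
  H_2: rank ker ∂_2 − rank ∂_3 = (20 − 20) − 0 = 0, and there is no ∂_3, so H_2 ≅ 0.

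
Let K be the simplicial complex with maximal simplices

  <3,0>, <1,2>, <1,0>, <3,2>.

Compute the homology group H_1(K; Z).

H_1 ≅ Z.

Take the total order 0 < 1 < 2 < 3 on the vertex set. Then K (dimension 1) consists of the simplices:

  0-simplices (4): [0], [1], [2], [3]
  1-simplices (4): [0,1], [0,3], [1,2], [2,3]

giving chain groups C_0 ≅ Z^4, C_1 ≅ Z^4.

∂_1: C_1 → C_0 maps an edge to its endpoints' difference, ∂[p,q] = q − p.
The resulting 4×4 matrix has rank 3, and its Smith normal form has invariant factors (1,1,1).

Now H_k = ker ∂_k / im ∂_{k+1}, so:

  H_1: rank ker ∂_1 − rank ∂_2 = (4 − 3) − 0 = 1, and there is no ∂_2, so H_1 = Z.

(K is a triangulation of the circle S^1.)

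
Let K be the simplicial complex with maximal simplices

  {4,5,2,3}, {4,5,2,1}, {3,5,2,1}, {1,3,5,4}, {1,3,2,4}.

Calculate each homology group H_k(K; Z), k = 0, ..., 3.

H_0 ≅ Z,  H_1 = 0,  H_2 = 0,  H_3 ≅ Z.

Fix the vertex order 1 < 2 < 3 < 4 < 5 and write every simplex with vertices in increasing order. Then dim K = 3 and the simplices of K are:

  0-simplices (5): [1], [2], [3], [4], [5]
  1-simplices (10): [1,2], [1,3], [1,4], [1,5], [2,3], [2,4], [2,5], [3,4], [3,5], [4,5]
  2-simplices (10): [1,2,3], [1,2,4], [1,2,5], [1,3,4], [1,3,5], [1,4,5], [2,3,4], [2,3,5], [2,4,5], [3,4,5]
  3-simplices (5): [1,2,3,4], [1,2,3,5], [1,2,4,5], [1,3,4,5], [2,3,4,5]

so the chain groups are C_0 ≅ Z^5, C_1 ≅ Z^10, C_2 ≅ Z^10, C_3 ≅ Z^5.

∂_1: C_1 → C_0 maps an edge to its endpoints' difference, ∂[p,q] = q − p.
The resulting 5×10 matrix has rank 4, and its Smith normal form has invariant factors (1,1,1,1).

∂_2: C_2 → C_1 maps a triangle to the signed sum of its edges. For instance
  ∂[2,4,5] = [4,5] − [2,5] + [2,4],
  ∂[1,2,3] = [2,3] − [1,3] + [1,2].
The 10×10 boundary matrix has rank 6 and Smith normal form diag(1,1,1,1,1,1).

Boundary ∂_3: C_3 → C_2 sends each 3-simplex σ to the alternating sum Σ_i (−1)^i (σ with its i-th vertex removed). For instance
  ∂[1,2,3,5] = [2,3,5] − [1,3,5] + [1,2,5] − [1,2,3],
  ∂[2,3,4,5] = [3,4,5] − [2,4,5] + [2,3,5] − [2,3,4].
This gives a 10×5 integer matrix of rank 4; reducing to Smith normal form yields diagonal entries (1,1,1,1).

Now H_k = ker ∂_k / im ∂_{k+1}, so:

  H_0: rank C_0 − rank ∂_1 = 5 − 4 = 1, and the invariant factors of ∂_1 are all 1, so H_0 = Z.
  H_1: rank ker ∂_1 − rank ∂_2 = (10 − 4) − 6 = 0, and the invariant factors of ∂_2 are all 1, so H_1 = 0.
  H_2: rank ker ∂_2 − rank ∂_3 = (10 − 6) − 4 = 0, and the invariant factors of ∂_3 are all 1, so H_2 = 0.
  H_3: rank ker ∂_3 − rank ∂_4 = (5 − 4) − 0 = 1, and there is no ∂_4, so H_3 = Z.

As a check, the Euler characteristic is 5 − 10 + 10 − 5 = 0, which agrees with 1 − 0 + 0 − 1 = 0.
(K is a triangulation of the 3-sphere S^3.)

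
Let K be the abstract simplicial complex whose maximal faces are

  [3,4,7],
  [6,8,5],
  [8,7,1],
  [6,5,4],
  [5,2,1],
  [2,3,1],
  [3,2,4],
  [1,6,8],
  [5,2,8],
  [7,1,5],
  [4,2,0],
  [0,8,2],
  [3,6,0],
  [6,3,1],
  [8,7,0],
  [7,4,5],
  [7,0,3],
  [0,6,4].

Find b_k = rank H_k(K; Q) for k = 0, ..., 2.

b_0 = 1, b_1 = 1, b_2 = 0.

Take the total order 0 < 1 < 2 < 3 < 4 < 5 < 6 < 7 < 8 on the vertex set. Then K (dimension 2) consists of the simplices:

  0-simplices (9): [0], [1], [2], [3], [4], [5], [6], [7], [8]
  1-simplices (27): (27 of them)
  2-simplices (18): [0,2,4], [0,2,8], [0,3,6], [0,3,7], [0,4,6], [0,7,8], [1,2,3], [1,2,5], [1,3,6], [1,5,7], [1,6,8], [1,7,8], [2,3,4], [2,5,8], [3,4,7], [4,5,6], [4,5,7], [5,6,8]

so the chain groups are C_0 ≅ Z^9, C_1 ≅ Z^27, C_2 ≅ Z^18.

The boundary map ∂_1: C_1 → C_0 maps an edge to its endpoints' difference, ∂[p,q] = q − p. For instance
  ∂[2,3] = [3] − [2].
The 9×27 boundary matrix has rank 8 and Smith normal form diag(1,1,1,1,1,1,1,1).

∂_2: C_2 → C_1 acts by ∂[p,q,r] = [q,r] − [p,r] + [p,q]. For instance
  ∂[1,7,8] = [7,8] − [1,8] + [1,7],
  ∂[0,2,4] = [2,4] − [0,4] + [0,2].
The resulting 27×18 matrix has rank 18, and its Smith normal form has invariant factors (1,1,1,1,1,1,1,1,1,1,1,1,1,1,1,1,1,2).

Reading off H_k = ker ∂_k / im ∂_{k+1}:

  H_0: rank C_0 − rank ∂_1 = 9 − 8 = 1, and the invariant factors of ∂_1 are all 1, so H_0 = Z.
  H_1: rank ker ∂_1 − rank ∂_2 = (27 − 8) − 18 = 1, and ∂_2 has invariant factor 2 > 1, so H_1 = Z × Z/2.
  H_2: rank ker ∂_2 − rank ∂_3 = (18 − 18) − 0 = 0, and there is no ∂_3, so H_2 = 0.

As a check, the Euler characteristic is 9 − 27 + 18 = 0, which agrees with 1 − 1 + 0 = 0.
(K is a triangulation of the Klein bottle.)

Hence the Betti numbers are b_0 = 1, b_1 = 1, b_2 = 0.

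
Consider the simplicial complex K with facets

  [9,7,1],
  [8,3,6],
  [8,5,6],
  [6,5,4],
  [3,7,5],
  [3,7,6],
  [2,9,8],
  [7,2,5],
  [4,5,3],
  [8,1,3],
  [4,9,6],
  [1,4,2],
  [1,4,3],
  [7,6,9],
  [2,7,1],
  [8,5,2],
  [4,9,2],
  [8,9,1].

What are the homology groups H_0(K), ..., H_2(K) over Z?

Take the total order 1 < 2 < 3 < 4 < 5 < 6 < 7 < 8 < 9 on the vertex set. Then K (dimension 2) consists of the simplices:

  0-simplices (9): [1], [2], [3], [4], [5], [6], [7], [8], [9]
  1-simplices (27): (27 of them)
  2-simplices (18): [1,2,4], [1,2,7], [1,3,4], [1,3,8], [1,7,9], [1,8,9], [2,4,9], [2,5,7], [2,5,8], [2,8,9], [3,4,5], [3,5,7], [3,6,7], [3,6,8], [4,5,6], [4,6,9], [5,6,8], [6,7,9]

Hence C_0 ≅ Z^9, C_1 ≅ Z^27, C_2 ≅ Z^18.

Boundary ∂_1: C_1 → C_0 sends each edge [p,q] (with p < q) to q − p.
As a 9×27 matrix over Z this has rank 8, with invariant factors (1,1,1,1,1,1,1,1).

∂_2: C_2 → C_1 maps a triangle to the signed sum of its edges. For instance
  ∂[2,4,9] = [4,9] − [2,9] + [2,4],
  ∂[4,6,9] = [6,9] − [4,9] + [4,6].
The 27×18 boundary matrix has rank 18 and Smith normal form diag(1,1,1,1,1,1,1,1,1,1,1,1,1,1,1,1,1,2).

Now H_k = ker ∂_k / im ∂_{k+1}, so:

  H_0: rank C_0 − rank ∂_1 = 9 − 8 = 1, and the invariant factors of ∂_1 are all 1, so H_0 ≅ Z.
  H_1: rank ker ∂_1 − rank ∂_2 = (27 − 8) − 18 = 1, and ∂_2 has invariant factor 2 > 1, so H_1 ≅ Z × Z/2.
  H_2: rank ker ∂_2 − rank ∂_3 = (18 − 18) − 0 = 0, and there is no ∂_3, so H_2 ≅ 0.

H_0 ≅ Z,  H_1 ≅ Z × Z/2,  H_2 = 0.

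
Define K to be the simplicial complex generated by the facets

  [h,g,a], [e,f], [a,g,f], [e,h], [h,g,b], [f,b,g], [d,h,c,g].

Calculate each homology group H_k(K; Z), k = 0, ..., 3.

Fix the vertex order a < b < c < d < e < f < g < h and write every simplex with vertices in increasing order. Then dim K = 3 and the simplices of K are:

  0-simplices (8): a, b, c, d, e, f, g, h
  1-simplices (15): af, ag, ah, bf, bg, bh, cd, cg, ch, dg, dh, ef, eh, fg, gh
  2-simplices (8): afg, agh, bfg, bgh, cdg, cdh, cgh, dgh
  3-simplices (1): cdgh

Hence C_0 ≅ Z^8, C_1 ≅ Z^15, C_2 ≅ Z^8, C_3 ≅ Z^1.

The boundary map ∂_1: C_1 → C_0 maps an edge to its endpoints' difference, ∂[p,q] = q − p.
As a 8×15 matrix over Z this has rank 7, with invariant factors (1,1,1,1,1,1,1).

The boundary map ∂_2: C_2 → C_1 sends each 2-simplex [p,q,r] to [q,r] − [p,r] + [p,q]. For instance
  ∂cdg = dg − cg + cd,
  ∂bfg = fg − bg + bf.
The 15×8 boundary matrix has rank 7 and Smith normal form diag(1,1,1,1,1,1,1).

∂_3: C_3 → C_2 sends each 3-simplex σ to the alternating sum Σ_i (−1)^i (σ with its i-th vertex removed). For instance
  ∂cdgh = dgh − cgh + cdh − cdg.
The 8×1 boundary matrix has rank 1 and Smith normal form diag(1).

Computing H_k = (kernel of ∂_k) / (image of ∂_{k+1}):

  H_0: rank C_0 − rank ∂_1 = 8 − 7 = 1, and the invariant factors of ∂_1 are all 1, so H_0 ≅ Z.
  H_1: rank ker ∂_1 − rank ∂_2 = (15 − 7) − 7 = 1, and the invariant factors of ∂_2 are all 1, so H_1 ≅ Z.
  H_2: rank ker ∂_2 − rank ∂_3 = (8 − 7) − 1 = 0, and the invariant factors of ∂_3 are all 1, so H_2 ≅ 0.
  H_3: rank ker ∂_3 − rank ∂_4 = (1 − 1) − 0 = 0, and there is no ∂_4, so H_3 ≅ 0.

H_0 = Z,  H_1 = Z,  H_2 = 0,  H_3 = 0.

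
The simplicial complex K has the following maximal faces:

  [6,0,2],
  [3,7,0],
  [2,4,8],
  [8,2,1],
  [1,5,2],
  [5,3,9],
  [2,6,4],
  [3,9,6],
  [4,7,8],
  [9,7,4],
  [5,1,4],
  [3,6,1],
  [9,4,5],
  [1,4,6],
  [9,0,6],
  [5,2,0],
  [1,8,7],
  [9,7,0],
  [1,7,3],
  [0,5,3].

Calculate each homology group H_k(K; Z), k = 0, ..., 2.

H_0 = Z,  H_1 = Z ⊕ Z/2,  H_2 = 0.

We work with the vertex ordering 0 < 1 < 2 < 3 < 4 < 5 < 6 < 7 < 8 < 9. The simplices of K, each written with vertices in increasing order, are:

  0-simplices (10): [0], [1], [2], [3], [4], [5], [6], [7], [8], [9]
  1-simplices (30): (30 of them)
  2-simplices (20): (20 of them)

so the chain groups are C_0 ≅ Z^10, C_1 ≅ Z^30, C_2 ≅ Z^20.

Boundary ∂_1: C_1 → C_0 is given by ∂[p,q] = [q] − [p]. For instance
  ∂[4,6] = [6] − [4].
The resulting 10×30 matrix has rank 9, and its Smith normal form has invariant factors (1,1,1,1,1,1,1,1,1).

The boundary map ∂_2: C_2 → C_1 acts by ∂[p,q,r] = [q,r] − [p,r] + [p,q]. For instance
  ∂[2,4,8] = [4,8] − [2,8] + [2,4],
  ∂[1,7,8] = [7,8] − [1,8] + [1,7].
As a 30×20 matrix over Z this has rank 20, with invariant factors (1,1,1,1,1,1,1,1,1,1,1,1,1,1,1,1,1,1,1,2).

Reading off H_k = ker ∂_k / im ∂_{k+1}:

  H_0: rank C_0 − rank ∂_1 = 10 − 9 = 1, and the invariant factors of ∂_1 are all 1, so H_0 = Z.
  H_1: rank ker ∂_1 − rank ∂_2 = (30 − 9) − 20 = 1, and ∂_2 has invariant factor 2 > 1, so H_1 = Z ⊕ Z/2.
  H_2: rank ker ∂_2 − rank ∂_3 = (20 − 20) − 0 = 0, and there is no ∂_3, so H_2 = 0.

As a check, the Euler characteristic is 10 − 30 + 20 = 0, which agrees with 1 − 1 + 0 = 0.
(K is a triangulation of the Klein bottle.)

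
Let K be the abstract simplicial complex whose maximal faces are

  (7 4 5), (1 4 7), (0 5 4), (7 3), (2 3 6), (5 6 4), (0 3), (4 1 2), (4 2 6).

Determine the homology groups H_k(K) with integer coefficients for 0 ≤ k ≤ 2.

H_0 = Z,  H_1 = Z^2,  H_2 = 0.

K has 8 vertices, 16 edges, 7 triangles.
rank ∂_0 = 0, rank ∂_1 = 7 ⇒ b_0 = 8 − 0 − 7 = 1; all invariant factors of ∂_1 are 1 so no torsion. So H_0 = Z.
rank ∂_1 = 7, rank ∂_2 = 7 ⇒ b_1 = 16 − 7 − 7 = 2; all invariant factors of ∂_2 are 1 so no torsion. So H_1 = Z^2.
rank ∂_2 = 7, rank ∂_3 = 0 ⇒ b_2 = 7 − 7 − 0 = 0. So H_2 = 0.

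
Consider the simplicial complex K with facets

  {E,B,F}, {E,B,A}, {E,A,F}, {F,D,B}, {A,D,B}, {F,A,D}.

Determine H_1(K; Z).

H_1 ≅ 0.

Order the vertices as A < B < D < E < F. Listing each simplex with vertices in this order, K has dimension 2 with simplices:

  0-simplices (5): A, B, D, E, F
  1-simplices (9): AB, AD, AE, AF, BD, BE, BF, DF, EF
  2-simplices (6): ABD, ABE, ADF, AEF, BDF, BEF

so the chain groups are C_0 ≅ Z^5, C_1 ≅ Z^9, C_2 ≅ Z^6.

The boundary map ∂_1: C_1 → C_0 sends each edge [p,q] (with p < q) to q − p.
The 5×9 boundary matrix has rank 4 and Smith normal form diag(1,1,1,1).

∂_2: C_2 → C_1 acts by ∂[p,q,r] = [q,r] − [p,r] + [p,q]. For instance
  ∂AEF = EF − AF + AE,
  ∂BEF = EF − BF + BE.
This gives a 9×6 integer matrix of rank 5; reducing to Smith normal form yields diagonal entries (1,1,1,1,1).

Now H_k = ker ∂_k / im ∂_{k+1}, so:

  H_1: rank ker ∂_1 − rank ∂_2 = (9 − 4) − 5 = 0, and the invariant factors of ∂_2 are all 1, so H_1 ≅ 0.

(K is a triangulation of the 2-sphere S^2.)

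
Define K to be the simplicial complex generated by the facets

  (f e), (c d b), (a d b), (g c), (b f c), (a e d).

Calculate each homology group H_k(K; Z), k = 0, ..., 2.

Order the vertices as a < b < c < d < e < f < g. Listing each simplex with vertices in this order, K has dimension 2 with simplices:

  0-simplices (7): a, b, c, d, e, f, g
  1-simplices (11): ab, ad, ae, bc, bd, bf, cd, cf, cg, de, ef
  2-simplices (4): abd, ade, bcd, bcf

so the chain groups are C_0 ≅ Z^7, C_1 ≅ Z^11, C_2 ≅ Z^4.

The boundary map ∂_1: C_1 → C_0 is given by ∂[p,q] = [q] − [p]. For instance
  ∂bf = f − b.
This gives a 7×11 integer matrix of rank 6; reducing to Smith normal form yields diagonal entries (1,1,1,1,1,1).

The boundary map ∂_2: C_2 → C_1 acts by ∂[p,q,r] = [q,r] − [p,r] + [p,q]. For instance
  ∂bcd = cd − bd + bc,
  ∂abd = bd − ad + ab.
As a 11×4 matrix over Z this has rank 4, with invariant factors (1,1,1,1).

Computing H_k = (kernel of ∂_k) / (image of ∂_{k+1}):

  H_0: rank C_0 − rank ∂_1 = 7 − 6 = 1, and the invariant factors of ∂_1 are all 1, so H_0 ≅ Z.
  H_1: rank ker ∂_1 − rank ∂_2 = (11 − 6) − 4 = 1, and the invariant factors of ∂_2 are all 1, so H_1 ≅ Z.
  H_2: rank ker ∂_2 − rank ∂_3 = (4 − 4) − 0 = 0, and there is no ∂_3, so H_2 ≅ 0.

H_0 ≅ Z,  H_1 ≅ Z,  H_2 = 0.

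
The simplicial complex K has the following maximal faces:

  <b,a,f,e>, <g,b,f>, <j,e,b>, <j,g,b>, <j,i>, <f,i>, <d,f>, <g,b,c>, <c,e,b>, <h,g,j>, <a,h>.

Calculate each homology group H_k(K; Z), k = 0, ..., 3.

H_0 = Z,  H_1 = Z^2,  H_2 = 0,  H_3 = 0.

Fix the vertex order a < b < c < d < e < f < g < h < i < j and write every simplex with vertices in increasing order. Then dim K = 3 and the simplices of K are:

  0-simplices (10): a, b, c, d, e, f, g, h, i, j
  1-simplices (20): ab, ae, af, ah, bc, be, bf, bg, bj, ce, cg, df, ef, ej, fg, fi, gh, gj, hj, ij
  2-simplices (10): abe, abf, aef, bce, bcg, bef, bej, bfg, bgj, ghj
  3-simplices (1): abef

giving chain groups C_0 ≅ Z^10, C_1 ≅ Z^20, C_2 ≅ Z^10, C_3 ≅ Z^1.

The boundary map ∂_1: C_1 → C_0 sends each edge [p,q] (with p < q) to q − p.
This gives a 10×20 integer matrix of rank 9; reducing to Smith normal form yields diagonal entries (1,1,1,1,1,1,1,1,1).

Boundary ∂_2: C_2 → C_1 sends each 2-simplex [p,q,r] to [q,r] − [p,r] + [p,q]. For instance
  ∂bgj = gj − bj + bg,
  ∂bej = ej − bj + be.
This gives a 20×10 integer matrix of rank 9; reducing to Smith normal form yields diagonal entries (1,1,1,1,1,1,1,1,1).

The boundary map ∂_3: C_3 → C_2 sends each 3-simplex σ to the alternating sum Σ_i (−1)^i (σ with its i-th vertex removed). For instance
  ∂abef = bef − aef + abf − abe.
This gives a 10×1 integer matrix of rank 1; reducing to Smith normal form yields diagonal entries (1).

Reading off H_k = ker ∂_k / im ∂_{k+1}:

  H_0: rank C_0 − rank ∂_1 = 10 − 9 = 1, and the invariant factors of ∂_1 are all 1, so H_0 ≅ Z.
  H_1: rank ker ∂_1 − rank ∂_2 = (20 − 9) − 9 = 2, and the invariant factors of ∂_2 are all 1, so H_1 ≅ Z^2.
  H_2: rank ker ∂_2 − rank ∂_3 = (10 − 9) − 1 = 0, and the invariant factors of ∂_3 are all 1, so H_2 ≅ 0.
  H_3: rank ker ∂_3 − rank ∂_4 = (1 − 1) − 0 = 0, and there is no ∂_4, so H_3 ≅ 0.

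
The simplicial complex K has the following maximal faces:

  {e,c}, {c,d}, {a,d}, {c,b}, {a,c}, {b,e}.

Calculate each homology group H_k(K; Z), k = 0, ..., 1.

H_0 = Z,  H_1 = Z^2.

We work with the vertex ordering a < b < c < d < e. The simplices of K, each written with vertices in increasing order, are:

  0-simplices (5): a, b, c, d, e
  1-simplices (6): ac, ad, bc, be, cd, ce

giving chain groups C_0 ≅ Z^5, C_1 ≅ Z^6.

∂_1: C_1 → C_0 sends each edge [p,q] (with p < q) to q − p. For instance
  ∂be = e − b.
This gives a 5×6 integer matrix of rank 4; reducing to Smith normal form yields diagonal entries (1,1,1,1).

Reading off H_k = ker ∂_k / im ∂_{k+1}:

  H_0: rank C_0 − rank ∂_1 = 5 − 4 = 1, and the invariant factors of ∂_1 are all 1, so H_0 = Z.
  H_1: rank ker ∂_1 − rank ∂_2 = (6 − 4) − 0 = 2, and there is no ∂_2, so H_1 = Z^2.

As a check, the Euler characteristic is 5 − 6 = -1, which agrees with 1 − 2 = -1.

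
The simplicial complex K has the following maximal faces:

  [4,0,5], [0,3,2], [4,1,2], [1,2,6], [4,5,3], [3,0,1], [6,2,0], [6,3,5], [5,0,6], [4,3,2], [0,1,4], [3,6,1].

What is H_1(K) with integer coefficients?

H_1 = Z/2.

We work with the vertex ordering 0 < 1 < 2 < 3 < 4 < 5 < 6. The simplices of K, each written with vertices in increasing order, are:

  0-simplices (7): [0], [1], [2], [3], [4], [5], [6]
  1-simplices (18): [0,1], [0,2], [0,3], [0,4], [0,5], [0,6], [1,2], [1,3], [1,4], [1,6], [2,3], [2,4], [2,6], [3,4], [3,5], [3,6], [4,5], [5,6]
  2-simplices (12): [0,1,3], [0,1,4], [0,2,3], [0,2,6], [0,4,5], [0,5,6], [1,2,4], [1,2,6], [1,3,6], [2,3,4], [3,4,5], [3,5,6]

so the chain groups are C_0 ≅ Z^7, C_1 ≅ Z^18, C_2 ≅ Z^12.

Boundary ∂_1: C_1 → C_0 sends each edge [p,q] (with p < q) to q − p.
As a 7×18 matrix over Z this has rank 6, with invariant factors (1,1,1,1,1,1).

∂_2: C_2 → C_1 acts by ∂[p,q,r] = [q,r] − [p,r] + [p,q]. For instance
  ∂[0,2,6] = [2,6] − [0,6] + [0,2],
  ∂[1,2,6] = [2,6] − [1,6] + [1,2].
As a 18×12 matrix over Z this has rank 12, with invariant factors (1,1,1,1,1,1,1,1,1,1,1,2).

From H_k ≅ ker(∂_k) / im(∂_{k+1}) we obtain:

  H_1: rank ker ∂_1 − rank ∂_2 = (18 − 6) − 12 = 0, and ∂_2 has invariant factor 2 > 1, so H_1 = Z/2.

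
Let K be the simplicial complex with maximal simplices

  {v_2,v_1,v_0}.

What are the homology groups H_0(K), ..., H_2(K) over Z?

Order the vertices as v_0 < v_1 < v_2. Listing each simplex with vertices in this order, K has dimension 2 with simplices:

  0-simplices (3): [v_0], [v_1], [v_2]
  1-simplices (3): [v_0,v_1], [v_0,v_2], [v_1,v_2]
  2-simplices (1): [v_0,v_1,v_2]

giving chain groups C_0 ≅ Z^3, C_1 ≅ Z^3, C_2 ≅ Z^1.

The boundary map ∂_1: C_1 → C_0 is given by ∂[p,q] = [q] − [p].
As a 3×3 matrix over Z this has rank 2, with invariant factors (1,1).

The boundary map ∂_2: C_2 → C_1 maps a triangle to the signed sum of its edges. For instance
  ∂[v_0,v_1,v_2] = [v_1,v_2] − [v_0,v_2] + [v_0,v_1].
This gives a 3×1 integer matrix of rank 1; reducing to Smith normal form yields diagonal entries (1).

Reading off H_k = ker ∂_k / im ∂_{k+1}:

  H_0: rank C_0 − rank ∂_1 = 3 − 2 = 1, and the invariant factors of ∂_1 are all 1, so H_0 ≅ Z.
  H_1: rank ker ∂_1 − rank ∂_2 = (3 − 2) − 1 = 0, and the invariant factors of ∂_2 are all 1, so H_1 ≅ 0.
  H_2: rank ker ∂_2 − rank ∂_3 = (1 − 1) − 0 = 0, and there is no ∂_3, so H_2 ≅ 0.

As a check, the Euler characteristic is 3 − 3 + 1 = 1, which agrees with 1 − 0 + 0 = 1.

H_0 ≅ Z,  H_1 = 0,  H_2 = 0.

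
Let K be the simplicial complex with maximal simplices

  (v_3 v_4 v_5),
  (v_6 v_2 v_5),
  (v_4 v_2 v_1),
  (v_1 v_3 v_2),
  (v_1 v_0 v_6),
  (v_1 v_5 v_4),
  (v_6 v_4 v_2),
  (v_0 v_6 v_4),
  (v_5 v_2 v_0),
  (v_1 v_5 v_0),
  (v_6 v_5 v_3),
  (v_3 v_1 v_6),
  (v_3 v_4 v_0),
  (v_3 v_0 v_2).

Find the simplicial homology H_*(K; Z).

H_0 = Z,  H_1 = Z^2,  H_2 = Z.

Order the vertices as v_0 < v_1 < v_2 < v_3 < v_4 < v_5 < v_6. Listing each simplex with vertices in this order, K has dimension 2 with simplices:

  0-simplices (7): [v_0], [v_1], [v_2], [v_3], [v_4], [v_5], [v_6]
  1-simplices (21): (21 of them)
  2-simplices (14): (14 of them)

so the chain groups are C_0 ≅ Z^7, C_1 ≅ Z^21, C_2 ≅ Z^14.

The boundary map ∂_1: C_1 → C_0 maps an edge to its endpoints' difference, ∂[p,q] = q − p. For instance
  ∂[v_2,v_4] = [v_4] − [v_2].
The resulting 7×21 matrix has rank 6, and its Smith normal form has invariant factors (1,1,1,1,1,1).

The boundary map ∂_2: C_2 → C_1 acts by ∂[p,q,r] = [q,r] − [p,r] + [p,q]. For instance
  ∂[v_1,v_4,v_5] = [v_4,v_5] − [v_1,v_5] + [v_1,v_4],
  ∂[v_0,v_1,v_6] = [v_1,v_6] − [v_0,v_6] + [v_0,v_1].
This gives a 21×14 integer matrix of rank 13; reducing to Smith normal form yields diagonal entries (1,1,1,1,1,1,1,1,1,1,1,1,1).

Now H_k = ker ∂_k / im ∂_{k+1}, so:

  H_0: rank C_0 − rank ∂_1 = 7 − 6 = 1, and the invariant factors of ∂_1 are all 1, so H_0 ≅ Z.
  H_1: rank ker ∂_1 − rank ∂_2 = (21 − 6) − 13 = 2, and the invariant factors of ∂_2 are all 1, so H_1 ≅ Z^2.
  H_2: rank ker ∂_2 − rank ∂_3 = (14 − 13) − 0 = 1, and there is no ∂_3, so H_2 ≅ Z.

As a check, the Euler characteristic is 7 − 21 + 14 = 0, which agrees with 1 − 2 + 1 = 0.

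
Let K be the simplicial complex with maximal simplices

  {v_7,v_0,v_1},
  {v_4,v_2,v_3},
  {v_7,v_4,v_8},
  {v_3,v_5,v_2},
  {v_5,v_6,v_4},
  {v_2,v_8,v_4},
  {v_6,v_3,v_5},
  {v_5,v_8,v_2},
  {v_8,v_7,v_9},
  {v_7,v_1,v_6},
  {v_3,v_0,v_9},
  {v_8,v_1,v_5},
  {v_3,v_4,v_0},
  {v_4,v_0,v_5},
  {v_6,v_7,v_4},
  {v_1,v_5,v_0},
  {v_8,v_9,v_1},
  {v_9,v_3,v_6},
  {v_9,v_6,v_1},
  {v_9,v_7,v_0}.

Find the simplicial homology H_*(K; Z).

H_0 ≅ Z,  H_1 ≅ Z × Z/2,  H_2 = 0.

Order the vertices as v_0 < v_1 < v_2 < v_3 < v_4 < v_5 < v_6 < v_7 < v_8 < v_9. Listing each simplex with vertices in this order, K has dimension 2 with simplices:

  0-simplices (10): [v_0], [v_1], [v_2], [v_3], [v_4], [v_5], [v_6], [v_7], [v_8], [v_9]
  1-simplices (30): (30 of them)
  2-simplices (20): (20 of them)

giving chain groups C_0 ≅ Z^10, C_1 ≅ Z^30, C_2 ≅ Z^20.

Boundary ∂_1: C_1 → C_0 is given by ∂[p,q] = [q] − [p].
The resulting 10×30 matrix has rank 9, and its Smith normal form has invariant factors (1,1,1,1,1,1,1,1,1).

∂_2: C_2 → C_1 sends each 2-simplex [p,q,r] to [q,r] − [p,r] + [p,q]. For instance
  ∂[v_4,v_6,v_7] = [v_6,v_7] − [v_4,v_7] + [v_4,v_6],
  ∂[v_0,v_1,v_7] = [v_1,v_7] − [v_0,v_7] + [v_0,v_1].
As a 30×20 matrix over Z this has rank 20, with invariant factors (1,1,1,1,1,1,1,1,1,1,1,1,1,1,1,1,1,1,1,2).

Reading off H_k = ker ∂_k / im ∂_{k+1}:

  H_0: rank C_0 − rank ∂_1 = 10 − 9 = 1, and the invariant factors of ∂_1 are all 1, so H_0 = Z.
  H_1: rank ker ∂_1 − rank ∂_2 = (30 − 9) − 20 = 1, and ∂_2 has invariant factor 2 > 1, so H_1 = Z × Z/2.
  H_2: rank ker ∂_2 − rank ∂_3 = (20 − 20) − 0 = 0, and there is no ∂_3, so H_2 = 0.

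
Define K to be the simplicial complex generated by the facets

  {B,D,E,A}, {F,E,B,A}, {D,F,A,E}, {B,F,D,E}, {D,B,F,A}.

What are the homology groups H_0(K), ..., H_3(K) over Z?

We work with the vertex ordering A < B < D < E < F. The simplices of K, each written with vertices in increasing order, are:

  0-simplices (5): A, B, D, E, F
  1-simplices (10): AB, AD, AE, AF, BD, BE, BF, DE, DF, EF
  2-simplices (10): ABD, ABE, ABF, ADE, ADF, AEF, BDE, BDF, BEF, DEF
  3-simplices (5): ABDE, ABDF, ABEF, ADEF, BDEF

so the chain groups are C_0 ≅ Z^5, C_1 ≅ Z^10, C_2 ≅ Z^10, C_3 ≅ Z^5.

Boundary ∂_1: C_1 → C_0 sends each edge [p,q] (with p < q) to q − p.
The 5×10 boundary matrix has rank 4 and Smith normal form diag(1,1,1,1).

Boundary ∂_2: C_2 → C_1 maps a triangle to the signed sum of its edges. For instance
  ∂DEF = EF − DF + DE,
  ∂ABF = BF − AF + AB.
The resulting 10×10 matrix has rank 6, and its Smith normal form has invariant factors (1,1,1,1,1,1).

∂_3: C_3 → C_2 sends each 3-simplex σ to the alternating sum Σ_i (−1)^i (σ with its i-th vertex removed). For instance
  ∂ABDE = BDE − ADE + ABE − ABD,
  ∂ABDF = BDF − ADF + ABF − ABD.
The resulting 10×5 matrix has rank 4, and its Smith normal form has invariant factors (1,1,1,1).

Computing H_k = (kernel of ∂_k) / (image of ∂_{k+1}):

  H_0: rank C_0 − rank ∂_1 = 5 − 4 = 1, and the invariant factors of ∂_1 are all 1, so H_0 ≅ Z.
  H_1: rank ker ∂_1 − rank ∂_2 = (10 − 4) − 6 = 0, and the invariant factors of ∂_2 are all 1, so H_1 ≅ 0.
  H_2: rank ker ∂_2 − rank ∂_3 = (10 − 6) − 4 = 0, and the invariant factors of ∂_3 are all 1, so H_2 ≅ 0.
  H_3: rank ker ∂_3 − rank ∂_4 = (5 − 4) − 0 = 1, and there is no ∂_4, so H_3 ≅ Z.

(K is a triangulation of the 3-sphere S^3.)

H_0 ≅ Z,  H_1 = 0,  H_2 = 0,  H_3 ≅ Z.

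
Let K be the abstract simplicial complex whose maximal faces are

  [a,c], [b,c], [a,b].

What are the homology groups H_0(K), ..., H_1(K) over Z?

H_0 = Z,  H_1 = Z.

We work with the vertex ordering a < b < c. The simplices of K, each written with vertices in increasing order, are:

  0-simplices (3): a, b, c
  1-simplices (3): ab, ac, bc

Hence C_0 ≅ Z^3, C_1 ≅ Z^3.

The boundary map ∂_1: C_1 → C_0 is given by ∂[p,q] = [q] − [p]. For instance
  ∂bc = c − b.
As a 3×3 matrix over Z this has rank 2, with invariant factors (1,1).

From H_k ≅ ker(∂_k) / im(∂_{k+1}) we obtain:

  H_0: rank C_0 − rank ∂_1 = 3 − 2 = 1, and the invariant factors of ∂_1 are all 1, so H_0 = Z.
  H_1: rank ker ∂_1 − rank ∂_2 = (3 − 2) − 0 = 1, and there is no ∂_2, so H_1 = Z.

As a check, the Euler characteristic is 3 − 3 = 0, which agrees with 1 − 1 = 0.
(K is a triangulation of the circle S^1.)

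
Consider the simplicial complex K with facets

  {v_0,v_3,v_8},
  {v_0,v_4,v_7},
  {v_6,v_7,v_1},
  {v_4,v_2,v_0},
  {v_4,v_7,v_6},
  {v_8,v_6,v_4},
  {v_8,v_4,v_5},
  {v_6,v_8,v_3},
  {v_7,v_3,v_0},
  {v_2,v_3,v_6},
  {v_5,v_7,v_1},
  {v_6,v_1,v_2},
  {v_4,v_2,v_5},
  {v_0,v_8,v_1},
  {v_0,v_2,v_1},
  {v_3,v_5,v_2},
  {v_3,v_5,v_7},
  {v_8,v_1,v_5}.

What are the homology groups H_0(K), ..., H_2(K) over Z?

Fix the vertex order v_0 < v_1 < v_2 < v_3 < v_4 < v_5 < v_6 < v_7 < v_8 and write every simplex with vertices in increasing order. Then dim K = 2 and the simplices of K are:

  0-simplices (9): [v_0], [v_1], [v_2], [v_3], [v_4], [v_5], [v_6], [v_7], [v_8]
  1-simplices (27): (27 of them)
  2-simplices (18): (18 of them)

giving chain groups C_0 ≅ Z^9, C_1 ≅ Z^27, C_2 ≅ Z^18.

Boundary ∂_1: C_1 → C_0 maps an edge to its endpoints' difference, ∂[p,q] = q − p. For instance
  ∂[v_5,v_7] = [v_7] − [v_5].
The resulting 9×27 matrix has rank 8, and its Smith normal form has invariant factors (1,1,1,1,1,1,1,1).

Boundary ∂_2: C_2 → C_1 maps a triangle to the signed sum of its edges. For instance
  ∂[v_0,v_2,v_4] = [v_2,v_4] − [v_0,v_4] + [v_0,v_2],
  ∂[v_2,v_3,v_5] = [v_3,v_5] − [v_2,v_5] + [v_2,v_3].
This gives a 27×18 integer matrix of rank 17; reducing to Smith normal form yields diagonal entries (1,1,1,1,1,1,1,1,1,1,1,1,1,1,1,1,1).

Now H_k = ker ∂_k / im ∂_{k+1}, so:

  H_0: rank C_0 − rank ∂_1 = 9 − 8 = 1, and the invariant factors of ∂_1 are all 1, so H_0 ≅ Z.
  H_1: rank ker ∂_1 − rank ∂_2 = (27 − 8) − 17 = 2, and the invariant factors of ∂_2 are all 1, so H_1 ≅ Z^2.
  H_2: rank ker ∂_2 − rank ∂_3 = (18 − 17) − 0 = 1, and there is no ∂_3, so H_2 ≅ Z.

As a check, the Euler characteristic is 9 − 27 + 18 = 0, which agrees with 1 − 2 + 1 = 0.
(K is a triangulation of the torus T^2.)

H_0 = Z,  H_1 = Z^2,  H_2 = Z.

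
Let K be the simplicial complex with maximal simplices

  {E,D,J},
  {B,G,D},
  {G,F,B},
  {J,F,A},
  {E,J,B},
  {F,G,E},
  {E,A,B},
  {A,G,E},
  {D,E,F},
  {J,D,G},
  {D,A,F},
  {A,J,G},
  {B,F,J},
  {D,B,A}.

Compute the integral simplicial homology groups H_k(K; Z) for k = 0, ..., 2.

H_0 ≅ Z,  H_1 ≅ Z^2,  H_2 ≅ Z.

K has 7 vertices, 21 edges, 14 triangles.
rank ∂_0 = 0, rank ∂_1 = 6 ⇒ b_0 = 7 − 0 − 6 = 1; all invariant factors of ∂_1 are 1 so no torsion. So H_0 ≅ Z.
rank ∂_1 = 6, rank ∂_2 = 13 ⇒ b_1 = 21 − 6 − 13 = 2; all invariant factors of ∂_2 are 1 so no torsion. So H_1 ≅ Z^2.
rank ∂_2 = 13, rank ∂_3 = 0 ⇒ b_2 = 14 − 13 − 0 = 1. So H_2 ≅ Z.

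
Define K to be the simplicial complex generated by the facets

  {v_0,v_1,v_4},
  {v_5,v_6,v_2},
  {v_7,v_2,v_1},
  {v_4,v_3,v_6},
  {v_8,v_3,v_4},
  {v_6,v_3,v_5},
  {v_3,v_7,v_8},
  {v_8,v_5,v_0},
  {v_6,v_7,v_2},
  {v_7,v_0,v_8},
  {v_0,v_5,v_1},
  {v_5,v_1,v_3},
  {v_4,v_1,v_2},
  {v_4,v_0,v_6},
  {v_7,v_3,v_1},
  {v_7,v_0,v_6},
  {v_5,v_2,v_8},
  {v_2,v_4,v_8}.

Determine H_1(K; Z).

K has 9 vertices, 27 edges, 18 triangles.
rank ∂_1 = 8, rank ∂_2 = 17 ⇒ b_1 = 27 − 8 − 17 = 2; all invariant factors of ∂_2 are 1 so no torsion. So H_1 ≅ Z^2.

H_1 = Z^2.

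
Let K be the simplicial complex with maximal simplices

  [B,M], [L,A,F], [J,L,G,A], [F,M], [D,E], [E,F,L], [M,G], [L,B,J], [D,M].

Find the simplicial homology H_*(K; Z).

Order the vertices as A < B < D < E < F < G < J < L < M. Listing each simplex with vertices in this order, K has dimension 3 with simplices:

  0-simplices (9): A, B, D, E, F, G, J, L, M
  1-simplices (17): AF, AG, AJ, AL, BJ, BL, BM, DE, DM, EF, EL, FL, FM, GJ, GL, GM, JL
  2-simplices (7): AFL, AGJ, AGL, AJL, BJL, EFL, GJL
  3-simplices (1): AGJL

so the chain groups are C_0 ≅ Z^9, C_1 ≅ Z^17, C_2 ≅ Z^7, C_3 ≅ Z^1.

∂_1: C_1 → C_0 maps an edge to its endpoints' difference, ∂[p,q] = q − p. For instance
  ∂JL = L − J.
The 9×17 boundary matrix has rank 8 and Smith normal form diag(1,1,1,1,1,1,1,1).

The boundary map ∂_2: C_2 → C_1 maps a triangle to the signed sum of its edges. For instance
  ∂AJL = JL − AL + AJ,
  ∂AFL = FL − AL + AF.
The resulting 17×7 matrix has rank 6, and its Smith normal form has invariant factors (1,1,1,1,1,1).

The boundary map ∂_3: C_3 → C_2 sends each 3-simplex σ to the alternating sum Σ_i (−1)^i (σ with its i-th vertex removed). For instance
  ∂AGJL = GJL − AJL + AGL − AGJ.
This gives a 7×1 integer matrix of rank 1; reducing to Smith normal form yields diagonal entries (1).

From H_k ≅ ker(∂_k) / im(∂_{k+1}) we obtain:

  H_0: rank C_0 − rank ∂_1 = 9 − 8 = 1, and the invariant factors of ∂_1 are all 1, so H_0 = Z.
  H_1: rank ker ∂_1 − rank ∂_2 = (17 − 8) − 6 = 3, and the invariant factors of ∂_2 are all 1, so H_1 = Z^3.
  H_2: rank ker ∂_2 − rank ∂_3 = (7 − 6) − 1 = 0, and the invariant factors of ∂_3 are all 1, so H_2 = 0.
  H_3: rank ker ∂_3 − rank ∂_4 = (1 − 1) − 0 = 0, and there is no ∂_4, so H_3 = 0.

As a check, the Euler characteristic is 9 − 17 + 7 − 1 = -2, which agrees with 1 − 3 + 0 − 0 = -2.

H_0 ≅ Z,  H_1 ≅ Z^3,  H_2 = 0,  H_3 = 0.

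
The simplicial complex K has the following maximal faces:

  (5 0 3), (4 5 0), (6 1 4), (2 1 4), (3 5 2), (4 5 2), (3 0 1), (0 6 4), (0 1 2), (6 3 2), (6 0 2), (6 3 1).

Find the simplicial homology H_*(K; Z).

We work with the vertex ordering 0 < 1 < 2 < 3 < 4 < 5 < 6. The simplices of K, each written with vertices in increasing order, are:

  0-simplices (7): [0], [1], [2], [3], [4], [5], [6]
  1-simplices (18): [0,1], [0,2], [0,3], [0,4], [0,5], [0,6], [1,2], [1,3], [1,4], [1,6], [2,3], [2,4], [2,5], [2,6], [3,5], [3,6], [4,5], [4,6]
  2-simplices (12): [0,1,2], [0,1,3], [0,2,6], [0,3,5], [0,4,5], [0,4,6], [1,2,4], [1,3,6], [1,4,6], [2,3,5], [2,3,6], [2,4,5]

Hence C_0 ≅ Z^7, C_1 ≅ Z^18, C_2 ≅ Z^12.

The boundary map ∂_1: C_1 → C_0 sends each edge [p,q] (with p < q) to q − p. For instance
  ∂[1,4] = [4] − [1].
The 7×18 boundary matrix has rank 6 and Smith normal form diag(1,1,1,1,1,1).

The boundary map ∂_2: C_2 → C_1 acts by ∂[p,q,r] = [q,r] − [p,r] + [p,q]. For instance
  ∂[1,2,4] = [2,4] − [1,4] + [1,2],
  ∂[2,4,5] = [4,5] − [2,5] + [2,4].
The 18×12 boundary matrix has rank 12 and Smith normal form diag(1,1,1,1,1,1,1,1,1,1,1,2).

Now H_k = ker ∂_k / im ∂_{k+1}, so:

  H_0: rank C_0 − rank ∂_1 = 7 − 6 = 1, and the invariant factors of ∂_1 are all 1, so H_0 = Z.
  H_1: rank ker ∂_1 − rank ∂_2 = (18 − 6) − 12 = 0, and ∂_2 has invariant factor 2 > 1, so H_1 = Z/2.
  H_2: rank ker ∂_2 − rank ∂_3 = (12 − 12) − 0 = 0, and there is no ∂_3, so H_2 = 0.

H_0 = Z,  H_1 = Z/2,  H_2 = 0.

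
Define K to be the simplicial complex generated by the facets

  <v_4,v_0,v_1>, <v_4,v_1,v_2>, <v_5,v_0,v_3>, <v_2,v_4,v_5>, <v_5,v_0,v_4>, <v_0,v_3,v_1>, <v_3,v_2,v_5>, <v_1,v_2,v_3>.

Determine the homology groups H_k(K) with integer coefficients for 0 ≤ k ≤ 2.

H_0 ≅ Z,  H_1 = 0,  H_2 ≅ Z.

Take the total order v_0 < v_1 < v_2 < v_3 < v_4 < v_5 on the vertex set. Then K (dimension 2) consists of the simplices:

  0-simplices (6): [v_0], [v_1], [v_2], [v_3], [v_4], [v_5]
  1-simplices (12): [v_0,v_1], [v_0,v_3], [v_0,v_4], [v_0,v_5], [v_1,v_2], [v_1,v_3], [v_1,v_4], [v_2,v_3], [v_2,v_4], [v_2,v_5], [v_3,v_5], [v_4,v_5]
  2-simplices (8): [v_0,v_1,v_3], [v_0,v_1,v_4], [v_0,v_3,v_5], [v_0,v_4,v_5], [v_1,v_2,v_3], [v_1,v_2,v_4], [v_2,v_3,v_5], [v_2,v_4,v_5]

giving chain groups C_0 ≅ Z^6, C_1 ≅ Z^12, C_2 ≅ Z^8.

The boundary map ∂_1: C_1 → C_0 sends each edge [p,q] (with p < q) to q − p. For instance
  ∂[v_0,v_1] = [v_1] − [v_0].
The 6×12 boundary matrix has rank 5 and Smith normal form diag(1,1,1,1,1).

∂_2: C_2 → C_1 acts by ∂[p,q,r] = [q,r] − [p,r] + [p,q]. For instance
  ∂[v_1,v_2,v_3] = [v_2,v_3] − [v_1,v_3] + [v_1,v_2],
  ∂[v_0,v_4,v_5] = [v_4,v_5] − [v_0,v_5] + [v_0,v_4].
The resulting 12×8 matrix has rank 7, and its Smith normal form has invariant factors (1,1,1,1,1,1,1).

Now H_k = ker ∂_k / im ∂_{k+1}, so:

  H_0: rank C_0 − rank ∂_1 = 6 − 5 = 1, and the invariant factors of ∂_1 are all 1, so H_0 ≅ Z.
  H_1: rank ker ∂_1 − rank ∂_2 = (12 − 5) − 7 = 0, and the invariant factors of ∂_2 are all 1, so H_1 ≅ 0.
  H_2: rank ker ∂_2 − rank ∂_3 = (8 − 7) − 0 = 1, and there is no ∂_3, so H_2 ≅ Z.

As a check, the Euler characteristic is 6 − 12 + 8 = 2, which agrees with 1 − 0 + 1 = 2.
(K is a triangulation of the 2-sphere S^2.)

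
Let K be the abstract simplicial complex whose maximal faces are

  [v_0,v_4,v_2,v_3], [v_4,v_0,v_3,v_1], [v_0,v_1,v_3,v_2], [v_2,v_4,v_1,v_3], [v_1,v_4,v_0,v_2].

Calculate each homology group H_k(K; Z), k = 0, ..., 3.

K has 5 vertices, 10 edges, 10 triangles, 5 3-simplices.
rank ∂_0 = 0, rank ∂_1 = 4 ⇒ b_0 = 5 − 0 − 4 = 1; all invariant factors of ∂_1 are 1 so no torsion. So H_0 ≅ Z.
rank ∂_1 = 4, rank ∂_2 = 6 ⇒ b_1 = 10 − 4 − 6 = 0; all invariant factors of ∂_2 are 1 so no torsion. So H_1 ≅ 0.
rank ∂_2 = 6, rank ∂_3 = 4 ⇒ b_2 = 10 − 6 − 4 = 0; all invariant factors of ∂_3 are 1 so no torsion. So H_2 ≅ 0.
rank ∂_3 = 4, rank ∂_4 = 0 ⇒ b_3 = 5 − 4 − 0 = 1. So H_3 ≅ Z.

H_0 = Z,  H_1 = 0,  H_2 = 0,  H_3 = Z.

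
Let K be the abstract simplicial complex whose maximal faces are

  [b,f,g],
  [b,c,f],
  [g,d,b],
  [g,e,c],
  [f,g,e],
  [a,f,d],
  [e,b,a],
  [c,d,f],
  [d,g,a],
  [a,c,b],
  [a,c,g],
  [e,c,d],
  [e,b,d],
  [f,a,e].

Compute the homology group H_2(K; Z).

Fix the vertex order a < b < c < d < e < f < g and write every simplex with vertices in increasing order. Then dim K = 2 and the simplices of K are:

  0-simplices (7): a, b, c, d, e, f, g
  1-simplices (21): ab, ac, ad, ae, af, ag, bc, bd, be, bf, bg, cd, ce, cf, cg, de, df, dg, ef, eg, fg
  2-simplices (14): abc, abe, acg, adf, adg, aef, bcf, bde, bdg, bfg, cde, cdf, ceg, efg

Hence C_0 ≅ Z^7, C_1 ≅ Z^21, C_2 ≅ Z^14.

The boundary map ∂_1: C_1 → C_0 maps an edge to its endpoints' difference, ∂[p,q] = q − p.
The 7×21 boundary matrix has rank 6 and Smith normal form diag(1,1,1,1,1,1).

The boundary map ∂_2: C_2 → C_1 maps a triangle to the signed sum of its edges. For instance
  ∂bdg = dg − bg + bd,
  ∂acg = cg − ag + ac.
The resulting 21×14 matrix has rank 13, and its Smith normal form has invariant factors (1,1,1,1,1,1,1,1,1,1,1,1,1).

Computing H_k = (kernel of ∂_k) / (image of ∂_{k+1}):

  H_2: rank ker ∂_2 − rank ∂_3 = (14 − 13) − 0 = 1, and there is no ∂_3, so H_2 = Z.

H_2 ≅ Z.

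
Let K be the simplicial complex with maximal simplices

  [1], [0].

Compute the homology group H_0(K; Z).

Fix the vertex order 0 < 1 and write every simplex with vertices in increasing order. Then dim K = 0 and the simplices of K are:

  0-simplices (2): [0], [1]

Hence C_0 ≅ Z^2.

Now H_k = ker ∂_k / im ∂_{k+1}, so:

  H_0: rank C_0 − rank ∂_1 = 2 − 0 = 2, and there is no ∂_1, so H_0 = Z^2.

(K is a triangulation of a set of 2 points.)

H_0 = Z^2.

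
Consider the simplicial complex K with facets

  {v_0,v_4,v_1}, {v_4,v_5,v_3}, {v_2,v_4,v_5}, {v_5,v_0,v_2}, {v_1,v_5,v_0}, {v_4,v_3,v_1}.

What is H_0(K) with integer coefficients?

H_0 ≅ Z.

K has 6 vertices, 12 edges, 6 triangles.
rank ∂_0 = 0, rank ∂_1 = 5 ⇒ b_0 = 6 − 0 − 5 = 1; all invariant factors of ∂_1 are 1 so no torsion. So H_0 ≅ Z.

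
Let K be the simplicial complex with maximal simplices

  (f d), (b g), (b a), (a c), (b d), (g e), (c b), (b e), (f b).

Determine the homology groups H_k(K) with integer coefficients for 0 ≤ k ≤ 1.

H_0 ≅ Z,  H_1 ≅ Z^3.

Order the vertices as a < b < c < d < e < f < g. Listing each simplex with vertices in this order, K has dimension 1 with simplices:

  0-simplices (7): a, b, c, d, e, f, g
  1-simplices (9): ab, ac, bc, bd, be, bf, bg, df, eg

Hence C_0 ≅ Z^7, C_1 ≅ Z^9.

Boundary ∂_1: C_1 → C_0 sends each edge [p,q] (with p < q) to q − p.
This gives a 7×9 integer matrix of rank 6; reducing to Smith normal form yields diagonal entries (1,1,1,1,1,1).

Now H_k = ker ∂_k / im ∂_{k+1}, so:

  H_0: rank C_0 − rank ∂_1 = 7 − 6 = 1, and the invariant factors of ∂_1 are all 1, so H_0 ≅ Z.
  H_1: rank ker ∂_1 − rank ∂_2 = (9 − 6) − 0 = 3, and there is no ∂_2, so H_1 ≅ Z^3.

As a check, the Euler characteristic is 7 − 9 = -2, which agrees with 1 − 3 = -2.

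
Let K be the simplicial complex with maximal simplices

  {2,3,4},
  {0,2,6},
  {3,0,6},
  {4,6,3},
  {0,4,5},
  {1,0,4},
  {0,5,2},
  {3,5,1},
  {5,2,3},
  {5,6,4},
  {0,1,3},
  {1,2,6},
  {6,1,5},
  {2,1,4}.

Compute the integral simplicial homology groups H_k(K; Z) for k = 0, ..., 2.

K has 7 vertices, 21 edges, 14 triangles.
rank ∂_0 = 0, rank ∂_1 = 6 ⇒ b_0 = 7 − 0 − 6 = 1; all invariant factors of ∂_1 are 1 so no torsion. So H_0 = Z.
rank ∂_1 = 6, rank ∂_2 = 13 ⇒ b_1 = 21 − 6 − 13 = 2; all invariant factors of ∂_2 are 1 so no torsion. So H_1 = Z^2.
rank ∂_2 = 13, rank ∂_3 = 0 ⇒ b_2 = 14 − 13 − 0 = 1. So H_2 = Z.

H_0 = Z,  H_1 = Z^2,  H_2 = Z.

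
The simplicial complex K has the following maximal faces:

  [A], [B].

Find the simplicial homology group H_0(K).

We work with the vertex ordering A < B. The simplices of K, each written with vertices in increasing order, are:

  0-simplices (2): A, B

so the chain groups are C_0 ≅ Z^2.

Reading off H_k = ker ∂_k / im ∂_{k+1}:

  H_0: rank C_0 − rank ∂_1 = 2 − 0 = 2, and there is no ∂_1, so H_0 = Z^2.

H_0 = Z^2.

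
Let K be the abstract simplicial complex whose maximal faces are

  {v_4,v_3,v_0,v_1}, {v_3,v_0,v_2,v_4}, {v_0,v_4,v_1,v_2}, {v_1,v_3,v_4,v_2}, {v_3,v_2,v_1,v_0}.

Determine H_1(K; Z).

H_1 = 0.

We work with the vertex ordering v_0 < v_1 < v_2 < v_3 < v_4. The simplices of K, each written with vertices in increasing order, are:

  0-simplices (5): [v_0], [v_1], [v_2], [v_3], [v_4]
  1-simplices (10): [v_0,v_1], [v_0,v_2], [v_0,v_3], [v_0,v_4], [v_1,v_2], [v_1,v_3], [v_1,v_4], [v_2,v_3], [v_2,v_4], [v_3,v_4]
  2-simplices (10): [v_0,v_1,v_2], [v_0,v_1,v_3], [v_0,v_1,v_4], [v_0,v_2,v_3], [v_0,v_2,v_4], [v_0,v_3,v_4], [v_1,v_2,v_3], [v_1,v_2,v_4], [v_1,v_3,v_4], [v_2,v_3,v_4]
  3-simplices (5): [v_0,v_1,v_2,v_3], [v_0,v_1,v_2,v_4], [v_0,v_1,v_3,v_4], [v_0,v_2,v_3,v_4], [v_1,v_2,v_3,v_4]

so the chain groups are C_0 ≅ Z^5, C_1 ≅ Z^10, C_2 ≅ Z^10, C_3 ≅ Z^5.

Boundary ∂_1: C_1 → C_0 sends each edge [p,q] (with p < q) to q − p. For instance
  ∂[v_1,v_4] = [v_4] − [v_1].
This gives a 5×10 integer matrix of rank 4; reducing to Smith normal form yields diagonal entries (1,1,1,1).

∂_2: C_2 → C_1 sends each 2-simplex [p,q,r] to [q,r] − [p,r] + [p,q]. For instance
  ∂[v_0,v_1,v_3] = [v_1,v_3] − [v_0,v_3] + [v_0,v_1],
  ∂[v_1,v_2,v_3] = [v_2,v_3] − [v_1,v_3] + [v_1,v_2].
The resulting 10×10 matrix has rank 6, and its Smith normal form has invariant factors (1,1,1,1,1,1).

Boundary ∂_3: C_3 → C_2 sends each 3-simplex σ to the alternating sum Σ_i (−1)^i (σ with its i-th vertex removed). For instance
  ∂[v_1,v_2,v_3,v_4] = [v_2,v_3,v_4] − [v_1,v_3,v_4] + [v_1,v_2,v_4] − [v_1,v_2,v_3],
  ∂[v_0,v_1,v_2,v_4] = [v_1,v_2,v_4] − [v_0,v_2,v_4] + [v_0,v_1,v_4] − [v_0,v_1,v_2].
As a 10×5 matrix over Z this has rank 4, with invariant factors (1,1,1,1).

Now H_k = ker ∂_k / im ∂_{k+1}, so:

  H_1: rank ker ∂_1 − rank ∂_2 = (10 − 4) − 6 = 0, and the invariant factors of ∂_2 are all 1, so H_1 = 0.

(K is a triangulation of the 3-sphere S^3.)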